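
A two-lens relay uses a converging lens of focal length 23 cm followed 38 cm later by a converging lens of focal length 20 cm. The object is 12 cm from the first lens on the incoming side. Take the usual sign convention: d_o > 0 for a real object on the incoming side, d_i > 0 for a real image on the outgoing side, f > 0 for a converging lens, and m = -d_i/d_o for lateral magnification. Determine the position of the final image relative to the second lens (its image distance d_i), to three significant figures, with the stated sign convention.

29.3 cm

First lens: d_i1 = 1/(1/23 - 1/12) = -25.091 cm.
The intermediate image is virtual, 25.091 cm to the left of lens 1, so d_o2 = L - d_i1 = 38 - (-25.091) = 63.091 cm.
Second lens: d_i2 = 1/(1/20 - 1/(63.091)) = 29.283 cm.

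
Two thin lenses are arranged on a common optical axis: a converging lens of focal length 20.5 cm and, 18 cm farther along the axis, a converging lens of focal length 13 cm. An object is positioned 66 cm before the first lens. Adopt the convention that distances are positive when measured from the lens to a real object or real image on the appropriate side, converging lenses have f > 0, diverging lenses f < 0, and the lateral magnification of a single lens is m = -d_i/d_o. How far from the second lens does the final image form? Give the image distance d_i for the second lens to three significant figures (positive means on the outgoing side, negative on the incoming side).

6.17 cm

Lens 1: 1/d_i1 = 1/f_1 - 1/d_o1 = 1/20.5 - 1/66 = 0.03363 cm^-1, so d_i1 = 29.736 cm.
This image would form 29.736 cm past lens 1, i.e. 11.736 cm beyond lens 2, so it is a virtual object for lens 2: d_o2 = 18 - 29.736 = -11.736 cm.
Lens 2: 1/d_i2 = 1/f_2 - 1/d_o2 = 1/13 - 1/(-11.736) = 0.16213 cm^-1, so d_i2 = 6.168 cm.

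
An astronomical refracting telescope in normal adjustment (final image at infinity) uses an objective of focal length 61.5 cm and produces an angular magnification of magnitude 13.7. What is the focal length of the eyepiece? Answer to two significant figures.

4.5 cm

|M| = f_obj/f_eye, so f_eye = f_obj/|M| = 61.5/13.7 = 4.489 cm.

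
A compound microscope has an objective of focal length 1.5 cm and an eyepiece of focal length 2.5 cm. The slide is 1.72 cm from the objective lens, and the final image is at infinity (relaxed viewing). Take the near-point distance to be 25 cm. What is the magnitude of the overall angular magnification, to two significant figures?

Objective: 1/d_i = 1/f_obj - 1/d_o = 1/1.5 - 1/1.72 = 0.08527 cm^-1, so d_i = 11.727 cm.
m_obj = -d_i/d_o = -11.727/1.72 = -6.818.
Eyepiece angular magnification (image at infinity): M_eye = D/f_e = 25/2.5 = 10.000.
Overall M = m_obj x M_eye = (-6.818)(10.000) = -68.18.
|M| = 68.18.

68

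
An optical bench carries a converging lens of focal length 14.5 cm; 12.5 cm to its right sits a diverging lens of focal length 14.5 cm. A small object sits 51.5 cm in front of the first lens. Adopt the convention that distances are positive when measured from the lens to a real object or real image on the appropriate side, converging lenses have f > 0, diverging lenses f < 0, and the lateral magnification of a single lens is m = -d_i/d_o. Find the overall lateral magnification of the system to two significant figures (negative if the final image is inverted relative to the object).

-0.83

Applying the thin-lens equation to the first lens, 1/14.5 = 1/51.5 + 1/d_i1, which gives d_i1 = 20.182 cm.
Its lateral magnification is m_1 = -d_i1/d_o1 = -(20.182)/51.5 = -0.3919.
This image would form 20.182 cm past lens 1, i.e. 7.682 cm beyond lens 2, so it is a virtual object for lens 2: d_o2 = 12.5 - 20.182 = -7.682 cm.
Applying the thin-lens equation again with f_2 = -14.5 cm and d_o2 = -7.682 cm gives d_i2 = 16.339 cm.
m_2 = -(16.339)/(-7.682) = 2.1269.
Total m = m_1 x m_2 = (-0.3919)(2.1269) = -0.8335.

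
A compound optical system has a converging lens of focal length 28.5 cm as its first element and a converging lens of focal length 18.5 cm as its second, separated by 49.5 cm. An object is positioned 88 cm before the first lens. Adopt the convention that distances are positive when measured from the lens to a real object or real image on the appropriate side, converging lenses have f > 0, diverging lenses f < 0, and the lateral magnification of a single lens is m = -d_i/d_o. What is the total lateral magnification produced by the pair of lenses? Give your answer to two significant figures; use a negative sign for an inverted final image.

First lens: d_i1 = 1/(1/28.5 - 1/88) = 42.151 cm.
m_1 = -(42.151)/88 = -0.4790.
The intermediate image is 42.151 cm to the right of lens 1, so d_o2 = L - d_i1 = 49.5 - 42.151 = 7.349 cm.
Second lens: d_i2 = 1/(1/18.5 - 1/(7.349)) = -12.192 cm.
m_2 = -(-12.192)/(7.349) = 1.6590.
Total m = m_1 x m_2 = (-0.4790)(1.6590) = -0.7946.

-0.79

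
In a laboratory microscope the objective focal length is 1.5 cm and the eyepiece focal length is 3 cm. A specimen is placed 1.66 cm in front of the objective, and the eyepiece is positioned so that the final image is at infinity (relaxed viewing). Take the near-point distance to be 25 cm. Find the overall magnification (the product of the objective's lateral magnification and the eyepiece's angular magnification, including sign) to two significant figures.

Objective: 1/d_i = 1/f_obj - 1/d_o = 1/1.5 - 1/1.66 = 0.06426 cm^-1, so d_i = 15.563 cm.
m_obj = -d_i/d_o = -15.563/1.66 = -9.375.
Eyepiece angular magnification (image at infinity): M_eye = D/f_e = 25/3 = 8.333.
Overall M = m_obj x M_eye = (-9.375)(8.333) = -78.13.

-78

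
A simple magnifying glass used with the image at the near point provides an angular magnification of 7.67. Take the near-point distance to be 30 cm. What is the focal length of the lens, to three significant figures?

For the image at the near point, M = 1 + D/f.
f = D/(M - 1) = 30/(7.67 - 1) = 4.498 cm.

4.50 cm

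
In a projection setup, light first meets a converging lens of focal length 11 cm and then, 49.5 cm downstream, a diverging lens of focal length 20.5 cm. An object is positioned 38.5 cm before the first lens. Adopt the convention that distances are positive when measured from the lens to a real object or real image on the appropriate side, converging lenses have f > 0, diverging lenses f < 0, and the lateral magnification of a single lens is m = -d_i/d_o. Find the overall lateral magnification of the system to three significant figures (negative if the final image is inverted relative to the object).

Lens 1: 1/d_i1 = 1/f_1 - 1/d_o1 = 1/11 - 1/38.5 = 0.06494 cm^-1, so d_i1 = 15.400 cm.
m_1 = -(15.400)/38.5 = -0.4000.
Object distance for lens 2: d_o2 = 49.5 - 15.400 = 34.100 cm.
Lens 2: 1/d_i2 = 1/f_2 - 1/d_o2 = 1/(-20.5) - 1/(34.100) = -0.07811 cm^-1, so d_i2 = -12.803 cm.
m_2 = -(-12.803)/(34.100) = 0.3755.
Total m = m_1 x m_2 = (-0.4000)(0.3755) = -0.1502.

-0.150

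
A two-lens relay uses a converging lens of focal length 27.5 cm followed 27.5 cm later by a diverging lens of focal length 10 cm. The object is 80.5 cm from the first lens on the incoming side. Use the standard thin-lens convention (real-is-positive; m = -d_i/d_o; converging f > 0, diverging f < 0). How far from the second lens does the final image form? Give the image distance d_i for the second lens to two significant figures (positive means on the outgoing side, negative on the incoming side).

-33 cm

Lens 1: 1/d_i1 = 1/f_1 - 1/d_o1 = 1/27.5 - 1/80.5 = 0.02394 cm^-1, so d_i1 = 41.769 cm.
Since 41.769 cm > 27.5 cm, the first image lies past the second lens and serves as a virtual object: d_o2 = L - d_i1 = -14.269 cm.
Lens 2: 1/d_i2 = 1/f_2 - 1/d_o2 = 1/(-10) - 1/(-14.269) = -0.02992 cm^-1, so d_i2 = -33.425 cm.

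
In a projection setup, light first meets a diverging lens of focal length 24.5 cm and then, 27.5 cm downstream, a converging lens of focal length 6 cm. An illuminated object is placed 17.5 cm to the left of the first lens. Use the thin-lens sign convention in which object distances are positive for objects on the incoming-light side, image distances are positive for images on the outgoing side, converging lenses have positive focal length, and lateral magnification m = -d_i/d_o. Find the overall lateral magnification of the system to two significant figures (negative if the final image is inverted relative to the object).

-0.11

Applying the thin-lens equation to the first lens, 1/(-24.5) = 1/17.5 + 1/d_i1, which gives d_i1 = -10.208 cm.
Its lateral magnification is m_1 = -d_i1/d_o1 = -(-10.208)/17.5 = 0.5833.
The intermediate image is virtual, 10.208 cm to the left of lens 1, so d_o2 = L - d_i1 = 27.5 - (-10.208) = 37.708 cm.
Applying the thin-lens equation again with f_2 = 6 cm and d_o2 = 37.708 cm gives d_i2 = 7.135 cm.
m_2 = -(7.135)/(37.708) = -0.1892.
Total m = m_1 x m_2 = (0.5833)(-0.1892) = -0.1104.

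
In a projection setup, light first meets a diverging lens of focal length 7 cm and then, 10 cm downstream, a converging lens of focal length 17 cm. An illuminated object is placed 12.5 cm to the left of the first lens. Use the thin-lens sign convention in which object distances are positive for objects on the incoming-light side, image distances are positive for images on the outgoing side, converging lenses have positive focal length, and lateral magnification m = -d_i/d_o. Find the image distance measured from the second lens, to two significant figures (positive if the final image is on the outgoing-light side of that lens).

-98 cm

Lens 1: 1/d_i1 = 1/f_1 - 1/d_o1 = 1/(-7) - 1/12.5 = -0.22286 cm^-1, so d_i1 = -4.487 cm.
With d_i1 < 0 the first image is virtual and lies on the object side; the object distance for lens 2 is d_o2 = 10 - (-4.487) = 14.487 cm.
Lens 2: 1/d_i2 = 1/f_2 - 1/d_o2 = 1/17 - 1/(14.487) = -0.01020 cm^-1, so d_i2 = -98.010 cm.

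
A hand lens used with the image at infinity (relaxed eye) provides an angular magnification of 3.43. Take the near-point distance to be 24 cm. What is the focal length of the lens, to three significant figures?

7.00 cm

For the image at infinity, M = D/f.
f = D/M = 24/3.43 = 6.997 cm.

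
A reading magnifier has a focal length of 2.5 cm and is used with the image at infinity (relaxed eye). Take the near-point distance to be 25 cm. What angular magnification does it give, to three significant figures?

M = D/f = 25/2.5 = 10.000.

10.0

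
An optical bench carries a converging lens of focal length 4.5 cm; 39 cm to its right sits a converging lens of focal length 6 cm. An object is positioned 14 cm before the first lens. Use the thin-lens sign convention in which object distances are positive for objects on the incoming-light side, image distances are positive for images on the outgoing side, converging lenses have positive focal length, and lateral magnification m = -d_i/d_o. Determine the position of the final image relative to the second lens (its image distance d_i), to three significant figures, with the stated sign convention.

7.37 cm

Lens 1: 1/d_i1 = 1/f_1 - 1/d_o1 = 1/4.5 - 1/14 = 0.15079 cm^-1, so d_i1 = 6.632 cm.
That image sits 32.368 cm in front of the second lens, so d_o2 = 32.368 cm.
Lens 2: 1/d_i2 = 1/f_2 - 1/d_o2 = 1/6 - 1/(32.368) = 0.13577 cm^-1, so d_i2 = 7.365 cm.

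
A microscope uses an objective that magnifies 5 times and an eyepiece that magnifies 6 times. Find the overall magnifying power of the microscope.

The overall magnification of a compound microscope is the product of the objective and eyepiece magnifications:
M = M_obj x M_eye = 5 x 6 = 30.

30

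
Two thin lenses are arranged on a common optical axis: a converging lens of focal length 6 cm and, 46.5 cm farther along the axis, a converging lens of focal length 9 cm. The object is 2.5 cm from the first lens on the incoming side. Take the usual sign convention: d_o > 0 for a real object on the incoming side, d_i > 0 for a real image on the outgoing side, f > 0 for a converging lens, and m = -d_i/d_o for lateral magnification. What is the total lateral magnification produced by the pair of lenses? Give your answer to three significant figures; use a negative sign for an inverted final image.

-0.369

First lens: d_i1 = 1/(1/6 - 1/2.5) = -4.286 cm.
m_1 = -(-4.286)/2.5 = 1.7143.
With d_i1 < 0 the first image is virtual and lies on the object side; the object distance for lens 2 is d_o2 = 46.5 - (-4.286) = 50.786 cm.
Second lens: d_i2 = 1/(1/9 - 1/(50.786)) = 10.938 cm.
m_2 = -(10.938)/(50.786) = -0.2154.
The system's lateral magnification is m_1 m_2 = (1.7143)(-0.2154) = -0.3692.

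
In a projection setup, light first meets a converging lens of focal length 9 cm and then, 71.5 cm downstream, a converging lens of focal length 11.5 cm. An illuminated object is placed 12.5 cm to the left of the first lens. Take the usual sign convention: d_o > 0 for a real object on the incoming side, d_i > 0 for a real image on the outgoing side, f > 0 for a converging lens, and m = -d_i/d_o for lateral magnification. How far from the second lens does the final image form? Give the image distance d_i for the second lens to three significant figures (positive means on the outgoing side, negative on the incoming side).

First lens: d_i1 = 1/(1/9 - 1/12.5) = 32.143 cm.
Object distance for lens 2: d_o2 = 71.5 - 32.143 = 39.357 cm.
Second lens: d_i2 = 1/(1/11.5 - 1/(39.357)) = 16.247 cm.

16.2 cm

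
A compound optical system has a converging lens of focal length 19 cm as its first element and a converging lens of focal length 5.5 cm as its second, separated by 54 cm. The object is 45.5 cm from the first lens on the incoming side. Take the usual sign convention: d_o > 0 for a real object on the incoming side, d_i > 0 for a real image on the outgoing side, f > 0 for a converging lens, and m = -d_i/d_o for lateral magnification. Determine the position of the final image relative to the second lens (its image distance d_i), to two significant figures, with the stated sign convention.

First lens: d_i1 = 1/(1/19 - 1/45.5) = 32.623 cm.
Object distance for lens 2: d_o2 = 54 - 32.623 = 21.377 cm.
Second lens: d_i2 = 1/(1/5.5 - 1/(21.377)) = 7.405 cm.

7.4 cm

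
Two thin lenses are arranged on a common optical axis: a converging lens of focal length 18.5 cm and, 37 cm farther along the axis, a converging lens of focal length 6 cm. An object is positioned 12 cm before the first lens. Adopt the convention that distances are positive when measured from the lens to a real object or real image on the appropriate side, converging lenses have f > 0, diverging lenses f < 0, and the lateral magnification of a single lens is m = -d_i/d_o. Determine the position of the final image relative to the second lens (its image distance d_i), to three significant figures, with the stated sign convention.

6.55 cm

Lens 1: 1/d_i1 = 1/f_1 - 1/d_o1 = 1/18.5 - 1/12 = -0.02928 cm^-1, so d_i1 = -34.154 cm.
With d_i1 < 0 the first image is virtual and lies on the object side; the object distance for lens 2 is d_o2 = 37 - (-34.154) = 71.154 cm.
Lens 2: 1/d_i2 = 1/f_2 - 1/d_o2 = 1/6 - 1/(71.154) = 0.15261 cm^-1, so d_i2 = 6.553 cm.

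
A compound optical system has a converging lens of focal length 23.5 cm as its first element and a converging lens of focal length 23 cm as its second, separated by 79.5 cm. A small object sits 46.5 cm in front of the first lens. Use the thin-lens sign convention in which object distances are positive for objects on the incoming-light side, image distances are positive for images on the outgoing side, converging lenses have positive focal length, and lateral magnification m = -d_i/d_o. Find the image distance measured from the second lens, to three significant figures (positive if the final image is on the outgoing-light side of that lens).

Applying the thin-lens equation to the first lens, 1/23.5 = 1/46.5 + 1/d_i1, which gives d_i1 = 47.511 cm.
That image sits 31.989 cm in front of the second lens, so d_o2 = 31.989 cm.
Applying the thin-lens equation again with f_2 = 23 cm and d_o2 = 31.989 cm gives d_i2 = 81.849 cm.

81.8 cm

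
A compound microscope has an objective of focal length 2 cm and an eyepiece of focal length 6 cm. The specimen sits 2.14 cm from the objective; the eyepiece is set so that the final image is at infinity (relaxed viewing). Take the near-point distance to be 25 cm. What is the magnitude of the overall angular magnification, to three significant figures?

59.5

Objective: 1/d_i = 1/f_obj - 1/d_o = 1/2 - 1/2.14 = 0.03271 cm^-1, so d_i = 30.571 cm.
m_obj = -d_i/d_o = -30.571/2.14 = -14.286.
Eyepiece angular magnification (image at infinity): M_eye = D/f_e = 25/6 = 4.167.
Overall M = m_obj x M_eye = (-14.286)(4.167) = -59.52.
|M| = 59.52.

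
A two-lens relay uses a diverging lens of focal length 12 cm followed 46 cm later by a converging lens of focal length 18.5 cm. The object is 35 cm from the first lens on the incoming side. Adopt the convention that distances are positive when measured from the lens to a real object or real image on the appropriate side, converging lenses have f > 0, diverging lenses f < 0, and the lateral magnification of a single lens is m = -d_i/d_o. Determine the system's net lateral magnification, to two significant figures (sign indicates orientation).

-0.13

Lens 1: 1/d_i1 = 1/f_1 - 1/d_o1 = 1/(-12) - 1/35 = -0.11190 cm^-1, so d_i1 = -8.936 cm.
m_1 = -(-8.936)/35 = 0.2553.
The intermediate image is virtual, 8.936 cm to the left of lens 1, so d_o2 = L - d_i1 = 46 - (-8.936) = 54.936 cm.
Lens 2: 1/d_i2 = 1/f_2 - 1/d_o2 = 1/18.5 - 1/(54.936) = 0.03585 cm^-1, so d_i2 = 27.893 cm.
m_2 = -(27.893)/(54.936) = -0.5077.
Overall magnification: m = m_1 m_2 = -0.1296.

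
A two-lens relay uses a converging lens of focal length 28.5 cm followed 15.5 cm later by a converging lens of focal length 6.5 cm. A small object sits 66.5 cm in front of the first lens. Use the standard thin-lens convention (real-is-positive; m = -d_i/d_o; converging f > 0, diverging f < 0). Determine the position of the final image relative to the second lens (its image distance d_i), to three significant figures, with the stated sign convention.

Applying the thin-lens equation to the first lens, 1/28.5 = 1/66.5 + 1/d_i1, which gives d_i1 = 49.875 cm.
This image would form 49.875 cm past lens 1, i.e. 34.375 cm beyond lens 2, so it is a virtual object for lens 2: d_o2 = 15.5 - 49.875 = -34.375 cm.
Applying the thin-lens equation again with f_2 = 6.5 cm and d_o2 = -34.375 cm gives d_i2 = 5.466 cm.

5.47 cm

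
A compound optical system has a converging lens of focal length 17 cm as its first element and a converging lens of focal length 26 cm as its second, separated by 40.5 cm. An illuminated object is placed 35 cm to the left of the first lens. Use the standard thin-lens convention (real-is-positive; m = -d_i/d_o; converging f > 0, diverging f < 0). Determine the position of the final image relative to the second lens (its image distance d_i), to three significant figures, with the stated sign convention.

Applying the thin-lens equation to the first lens, 1/17 = 1/35 + 1/d_i1, which gives d_i1 = 33.056 cm.
That image sits 7.444 cm in front of the second lens, so d_o2 = 7.444 cm.
Applying the thin-lens equation again with f_2 = 26 cm and d_o2 = 7.444 cm gives d_i2 = -10.431 cm.

-10.4 cm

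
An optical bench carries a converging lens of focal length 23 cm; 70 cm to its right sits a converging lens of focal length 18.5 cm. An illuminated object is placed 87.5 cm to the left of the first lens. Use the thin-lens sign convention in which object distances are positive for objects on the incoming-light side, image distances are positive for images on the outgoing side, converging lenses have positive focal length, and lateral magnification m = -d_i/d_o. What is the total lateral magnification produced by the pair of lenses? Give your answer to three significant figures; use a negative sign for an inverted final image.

0.325

Applying the thin-lens equation to the first lens, 1/23 = 1/87.5 + 1/d_i1, which gives d_i1 = 31.202 cm.
Its lateral magnification is m_1 = -d_i1/d_o1 = -(31.202)/87.5 = -0.3566.
The intermediate image is 31.202 cm to the right of lens 1, so d_o2 = L - d_i1 = 70 - 31.202 = 38.798 cm.
Applying the thin-lens equation again with f_2 = 18.5 cm and d_o2 = 38.798 cm gives d_i2 = 35.361 cm.
m_2 = -(35.361)/(38.798) = -0.9114.
Total m = m_1 x m_2 = (-0.3566)(-0.9114) = 0.3250.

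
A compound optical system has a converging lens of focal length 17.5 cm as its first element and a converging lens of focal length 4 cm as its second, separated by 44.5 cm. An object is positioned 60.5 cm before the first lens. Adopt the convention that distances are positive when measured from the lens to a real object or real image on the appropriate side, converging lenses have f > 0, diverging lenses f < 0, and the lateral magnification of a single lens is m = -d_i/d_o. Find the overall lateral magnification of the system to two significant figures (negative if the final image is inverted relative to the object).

First lens: d_i1 = 1/(1/17.5 - 1/60.5) = 24.622 cm.
m_1 = -(24.622)/60.5 = -0.4070.
Object distance for lens 2: d_o2 = 44.5 - 24.622 = 19.878 cm.
Second lens: d_i2 = 1/(1/4 - 1/(19.878)) = 5.008 cm.
m_2 = -(5.008)/(19.878) = -0.2519.
Overall magnification: m = m_1 m_2 = 0.1025.

0.10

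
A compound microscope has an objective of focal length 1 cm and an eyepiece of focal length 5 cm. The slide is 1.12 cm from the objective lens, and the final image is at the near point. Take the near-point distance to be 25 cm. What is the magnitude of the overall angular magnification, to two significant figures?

Objective: 1/d_i = 1/f_obj - 1/d_o = 1/1 - 1/1.12 = 0.10714 cm^-1, so d_i = 9.333 cm.
m_obj = -d_i/d_o = -9.333/1.12 = -8.333.
Eyepiece angular magnification (image at near point): M_eye = 1 + D/f_e = 1 + 25/5 = 6.000.
Overall M = m_obj x M_eye = (-8.333)(6.000) = -50.00.
|M| = 50.00.

50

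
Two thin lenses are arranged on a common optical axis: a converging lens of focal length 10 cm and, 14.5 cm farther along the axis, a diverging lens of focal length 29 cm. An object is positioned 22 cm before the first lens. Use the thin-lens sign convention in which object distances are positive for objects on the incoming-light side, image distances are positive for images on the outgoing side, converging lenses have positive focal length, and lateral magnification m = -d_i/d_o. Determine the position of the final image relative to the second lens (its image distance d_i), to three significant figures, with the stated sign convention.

4.42 cm

Lens 1: 1/d_i1 = 1/f_1 - 1/d_o1 = 1/10 - 1/22 = 0.05455 cm^-1, so d_i1 = 18.333 cm.
This image would form 18.333 cm past lens 1, i.e. 3.833 cm beyond lens 2, so it is a virtual object for lens 2: d_o2 = 14.5 - 18.333 = -3.833 cm.
Lens 2: 1/d_i2 = 1/f_2 - 1/d_o2 = 1/(-29) - 1/(-3.833) = 0.22639 cm^-1, so d_i2 = 4.417 cm.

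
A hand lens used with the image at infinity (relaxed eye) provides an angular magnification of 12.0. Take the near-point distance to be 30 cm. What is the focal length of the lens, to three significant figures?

2.50 cm

For the image at infinity, M = D/f.
f = D/M = 30/12.0 = 2.500 cm.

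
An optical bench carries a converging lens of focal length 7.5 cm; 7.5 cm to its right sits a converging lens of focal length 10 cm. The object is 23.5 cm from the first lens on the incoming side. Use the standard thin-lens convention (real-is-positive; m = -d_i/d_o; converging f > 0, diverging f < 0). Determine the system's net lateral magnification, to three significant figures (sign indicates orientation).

Applying the thin-lens equation to the first lens, 1/7.5 = 1/23.5 + 1/d_i1, which gives d_i1 = 11.016 cm.
Its lateral magnification is m_1 = -d_i1/d_o1 = -(11.016)/23.5 = -0.4688.
Since 11.016 cm > 7.5 cm, the first image lies past the second lens and serves as a virtual object: d_o2 = L - d_i1 = -3.516 cm.
Applying the thin-lens equation again with f_2 = 10 cm and d_o2 = -3.516 cm gives d_i2 = 2.601 cm.
m_2 = -(2.601)/(-3.516) = 0.7399.
Total m = m_1 x m_2 = (-0.4688)(0.7399) = -0.3468.

-0.347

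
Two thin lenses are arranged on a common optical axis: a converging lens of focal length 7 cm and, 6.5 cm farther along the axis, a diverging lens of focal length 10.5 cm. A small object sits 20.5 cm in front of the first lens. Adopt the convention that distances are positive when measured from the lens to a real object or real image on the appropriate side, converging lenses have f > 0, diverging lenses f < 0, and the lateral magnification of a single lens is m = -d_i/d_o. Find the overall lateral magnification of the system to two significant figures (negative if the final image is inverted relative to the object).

-0.85

Applying the thin-lens equation to the first lens, 1/7 = 1/20.5 + 1/d_i1, which gives d_i1 = 10.630 cm.
Its lateral magnification is m_1 = -d_i1/d_o1 = -(10.630)/20.5 = -0.5185.
This image would form 10.630 cm past lens 1, i.e. 4.130 cm beyond lens 2, so it is a virtual object for lens 2: d_o2 = 6.5 - 10.630 = -4.130 cm.
Applying the thin-lens equation again with f_2 = -10.5 cm and d_o2 = -4.130 cm gives d_i2 = 6.807 cm.
m_2 = -(6.807)/(-4.130) = 1.6483.
The system's lateral magnification is m_1 m_2 = (-0.5185)(1.6483) = -0.8547.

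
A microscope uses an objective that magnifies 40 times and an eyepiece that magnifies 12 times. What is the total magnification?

480

The overall magnification of a compound microscope is the product of the objective and eyepiece magnifications:
M = M_obj x M_eye = 40 x 12 = 480.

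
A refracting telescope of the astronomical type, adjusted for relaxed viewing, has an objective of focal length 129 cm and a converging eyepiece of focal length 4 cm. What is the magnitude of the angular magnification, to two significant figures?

32

|M| = f_obj/|f_eye| = 129/4 = 32.250.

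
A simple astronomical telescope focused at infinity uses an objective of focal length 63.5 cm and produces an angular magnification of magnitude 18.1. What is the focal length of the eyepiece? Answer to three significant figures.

3.51 cm

|M| = f_obj/f_eye, so f_eye = f_obj/|M| = 63.5/18.1 = 3.508 cm.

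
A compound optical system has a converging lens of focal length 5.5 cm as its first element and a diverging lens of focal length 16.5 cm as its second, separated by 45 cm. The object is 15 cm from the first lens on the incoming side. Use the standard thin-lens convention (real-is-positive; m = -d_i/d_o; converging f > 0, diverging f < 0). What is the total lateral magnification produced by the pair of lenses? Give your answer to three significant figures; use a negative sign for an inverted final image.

Applying the thin-lens equation to the first lens, 1/5.5 = 1/15 + 1/d_i1, which gives d_i1 = 8.684 cm.
Its lateral magnification is m_1 = -d_i1/d_o1 = -(8.684)/15 = -0.5789.
That image sits 36.316 cm in front of the second lens, so d_o2 = 36.316 cm.
Applying the thin-lens equation again with f_2 = -16.5 cm and d_o2 = 36.316 cm gives d_i2 = -11.345 cm.
m_2 = -(-11.345)/(36.316) = 0.3124.
Overall magnification: m = m_1 m_2 = -0.1809.

-0.181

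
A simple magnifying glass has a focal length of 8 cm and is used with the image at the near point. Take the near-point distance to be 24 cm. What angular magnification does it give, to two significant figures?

4.0

M = 1 + D/f = 1 + 24/8 = 4.000.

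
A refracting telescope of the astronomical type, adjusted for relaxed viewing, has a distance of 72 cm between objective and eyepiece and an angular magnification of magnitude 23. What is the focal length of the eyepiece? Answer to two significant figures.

In normal adjustment the tube length equals f_obj + f_eye and |M| = f_obj/f_eye.
So f_obj = 23 f_eye and 23 f_eye + f_eye = 72 cm, giving f_eye = 72/24 = 3.000 cm and f_obj = 69.000 cm.

3.0 cm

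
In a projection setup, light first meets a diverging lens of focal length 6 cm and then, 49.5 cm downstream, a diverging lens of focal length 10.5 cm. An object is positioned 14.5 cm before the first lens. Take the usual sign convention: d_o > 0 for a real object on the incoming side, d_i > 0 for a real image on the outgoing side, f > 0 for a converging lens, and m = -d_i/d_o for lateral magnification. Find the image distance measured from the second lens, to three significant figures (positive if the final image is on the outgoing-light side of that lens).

Lens 1: 1/d_i1 = 1/f_1 - 1/d_o1 = 1/(-6) - 1/14.5 = -0.23563 cm^-1, so d_i1 = -4.244 cm.
With d_i1 < 0 the first image is virtual and lies on the object side; the object distance for lens 2 is d_o2 = 49.5 - (-4.244) = 53.744 cm.
Lens 2: 1/d_i2 = 1/f_2 - 1/d_o2 = 1/(-10.5) - 1/(53.744) = -0.11384 cm^-1, so d_i2 = -8.784 cm.

-8.78 cm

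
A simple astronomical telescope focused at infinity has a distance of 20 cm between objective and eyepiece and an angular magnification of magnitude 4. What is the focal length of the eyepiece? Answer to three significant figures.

4.00 cm

In normal adjustment the tube length equals f_obj + f_eye and |M| = f_obj/f_eye.
So f_obj = 4 f_eye and 4 f_eye + f_eye = 20 cm, giving f_eye = 20/5 = 4.000 cm and f_obj = 16.000 cm.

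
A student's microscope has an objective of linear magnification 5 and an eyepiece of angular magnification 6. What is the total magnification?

The overall magnification of a compound microscope is the product of the objective and eyepiece magnifications:
M = M_obj x M_eye = 5 x 6 = 30.

30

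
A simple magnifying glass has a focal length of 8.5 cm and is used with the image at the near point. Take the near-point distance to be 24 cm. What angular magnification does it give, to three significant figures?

M = 1 + D/f = 1 + 24/8.5 = 3.824.

3.82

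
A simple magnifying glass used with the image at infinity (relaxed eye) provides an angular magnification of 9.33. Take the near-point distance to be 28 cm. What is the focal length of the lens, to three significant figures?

For the image at infinity, M = D/f.
f = D/M = 28/9.33 = 3.001 cm.

3.00 cm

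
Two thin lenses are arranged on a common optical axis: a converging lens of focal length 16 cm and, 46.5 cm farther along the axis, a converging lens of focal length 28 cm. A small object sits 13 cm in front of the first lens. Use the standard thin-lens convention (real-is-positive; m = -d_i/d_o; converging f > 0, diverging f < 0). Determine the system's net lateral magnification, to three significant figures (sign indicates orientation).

-1.70

Lens 1: 1/d_i1 = 1/f_1 - 1/d_o1 = 1/16 - 1/13 = -0.01442 cm^-1, so d_i1 = -69.333 cm.
m_1 = -(-69.333)/13 = 5.3333.
With d_i1 < 0 the first image is virtual and lies on the object side; the object distance for lens 2 is d_o2 = 46.5 - (-69.333) = 115.833 cm.
Lens 2: 1/d_i2 = 1/f_2 - 1/d_o2 = 1/28 - 1/(115.833) = 0.02708 cm^-1, so d_i2 = 36.926 cm.
m_2 = -(36.926)/(115.833) = -0.3188.
Total m = m_1 x m_2 = (5.3333)(-0.3188) = -1.7002.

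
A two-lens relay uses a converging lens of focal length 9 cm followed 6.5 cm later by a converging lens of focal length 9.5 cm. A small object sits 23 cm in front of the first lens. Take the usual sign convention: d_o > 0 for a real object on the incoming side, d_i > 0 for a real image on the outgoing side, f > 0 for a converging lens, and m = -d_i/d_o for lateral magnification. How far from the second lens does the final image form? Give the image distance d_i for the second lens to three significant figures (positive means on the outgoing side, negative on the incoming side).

4.43 cm

Applying the thin-lens equation to the first lens, 1/9 = 1/23 + 1/d_i1, which gives d_i1 = 14.786 cm.
This image would form 14.786 cm past lens 1, i.e. 8.286 cm beyond lens 2, so it is a virtual object for lens 2: d_o2 = 6.5 - 14.786 = -8.286 cm.
Applying the thin-lens equation again with f_2 = 9.5 cm and d_o2 = -8.286 cm gives d_i2 = 4.426 cm.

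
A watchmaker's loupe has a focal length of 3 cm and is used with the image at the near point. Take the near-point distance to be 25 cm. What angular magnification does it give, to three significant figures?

M = 1 + D/f = 1 + 25/3 = 9.333.

9.33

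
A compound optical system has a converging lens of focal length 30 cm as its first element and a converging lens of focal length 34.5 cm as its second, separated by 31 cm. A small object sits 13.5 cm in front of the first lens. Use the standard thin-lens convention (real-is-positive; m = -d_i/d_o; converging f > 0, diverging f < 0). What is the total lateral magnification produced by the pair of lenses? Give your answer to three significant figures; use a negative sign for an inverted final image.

-2.98

Lens 1: 1/d_i1 = 1/f_1 - 1/d_o1 = 1/30 - 1/13.5 = -0.04074 cm^-1, so d_i1 = -24.545 cm.
m_1 = -(-24.545)/13.5 = 1.8182.
The intermediate image is virtual, 24.545 cm to the left of lens 1, so d_o2 = L - d_i1 = 31 - (-24.545) = 55.545 cm.
Lens 2: 1/d_i2 = 1/f_2 - 1/d_o2 = 1/34.5 - 1/(55.545) = 0.01098 cm^-1, so d_i2 = 91.056 cm.
m_2 = -(91.056)/(55.545) = -1.6393.
Total m = m_1 x m_2 = (1.8182)(-1.6393) = -2.9806.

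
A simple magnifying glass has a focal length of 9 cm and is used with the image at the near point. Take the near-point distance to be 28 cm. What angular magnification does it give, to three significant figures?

M = 1 + D/f = 1 + 28/9 = 4.111.

4.11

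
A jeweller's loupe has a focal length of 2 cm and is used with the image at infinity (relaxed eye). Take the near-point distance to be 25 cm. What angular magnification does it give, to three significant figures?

12.5

M = D/f = 25/2 = 12.500.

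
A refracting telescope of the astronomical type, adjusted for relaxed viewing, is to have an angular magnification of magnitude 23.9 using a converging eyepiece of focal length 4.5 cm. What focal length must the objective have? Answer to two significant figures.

110 cm

|M| = f_obj/|f_eye|, so f_obj = |M| x |f_eye| = 23.9 x 4.5 = 107.550 cm.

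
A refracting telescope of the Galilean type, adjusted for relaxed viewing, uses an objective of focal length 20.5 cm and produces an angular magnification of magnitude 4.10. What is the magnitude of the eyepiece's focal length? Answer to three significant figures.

|M| = f_obj/|f_eye|, so |f_eye| = f_obj/|M| = 20.5/4.1 = 5.000 cm.
(The eyepiece is diverging, so its signed focal length is -5.000 cm.)

5.00 cm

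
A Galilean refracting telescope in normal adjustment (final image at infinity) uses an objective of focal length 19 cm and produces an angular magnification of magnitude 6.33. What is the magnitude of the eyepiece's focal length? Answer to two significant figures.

3.0 cm

|M| = f_obj/|f_eye|, so |f_eye| = f_obj/|M| = 19/6.33 = 3.002 cm.
(The eyepiece is diverging, so its signed focal length is -3.002 cm.)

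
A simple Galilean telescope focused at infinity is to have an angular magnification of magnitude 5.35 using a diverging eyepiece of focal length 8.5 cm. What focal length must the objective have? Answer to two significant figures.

|M| = f_obj/|f_eye|, so f_obj = |M| x |f_eye| = 5.35 x 8.5 = 45.475 cm.

45 cm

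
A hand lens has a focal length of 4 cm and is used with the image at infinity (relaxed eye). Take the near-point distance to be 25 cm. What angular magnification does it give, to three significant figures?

6.25

M = D/f = 25/4 = 6.250.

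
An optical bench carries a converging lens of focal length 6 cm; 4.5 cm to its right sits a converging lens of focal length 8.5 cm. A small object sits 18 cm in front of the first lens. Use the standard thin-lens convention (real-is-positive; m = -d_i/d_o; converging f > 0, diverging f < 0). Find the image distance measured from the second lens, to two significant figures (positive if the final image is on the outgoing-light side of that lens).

2.9 cm

First lens: d_i1 = 1/(1/6 - 1/18) = 9.000 cm.
This image would form 9.000 cm past lens 1, i.e. 4.500 cm beyond lens 2, so it is a virtual object for lens 2: d_o2 = 4.5 - 9.000 = -4.500 cm.
Second lens: d_i2 = 1/(1/8.5 - 1/(-4.500)) = 2.942 cm.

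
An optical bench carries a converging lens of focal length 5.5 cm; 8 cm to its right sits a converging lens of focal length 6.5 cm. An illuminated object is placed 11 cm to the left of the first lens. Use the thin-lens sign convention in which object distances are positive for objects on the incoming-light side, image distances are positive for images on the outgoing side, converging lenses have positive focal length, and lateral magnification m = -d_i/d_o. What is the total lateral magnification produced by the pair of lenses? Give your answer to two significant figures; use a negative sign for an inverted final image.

-0.68

First lens: d_i1 = 1/(1/5.5 - 1/11) = 11.000 cm.
m_1 = -(11.000)/11 = -1.0000.
This image would form 11.000 cm past lens 1, i.e. 3.000 cm beyond lens 2, so it is a virtual object for lens 2: d_o2 = 8 - 11.000 = -3.000 cm.
Second lens: d_i2 = 1/(1/6.5 - 1/(-3.000)) = 2.053 cm.
m_2 = -(2.053)/(-3.000) = 0.6842.
Overall magnification: m = m_1 m_2 = -0.6842.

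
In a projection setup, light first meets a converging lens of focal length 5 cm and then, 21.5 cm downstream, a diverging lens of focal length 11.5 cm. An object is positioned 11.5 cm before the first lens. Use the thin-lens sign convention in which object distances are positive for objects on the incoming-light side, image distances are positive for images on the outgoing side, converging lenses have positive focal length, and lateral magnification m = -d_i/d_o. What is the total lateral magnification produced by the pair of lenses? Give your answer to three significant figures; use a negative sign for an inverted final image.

Lens 1: 1/d_i1 = 1/f_1 - 1/d_o1 = 1/5 - 1/11.5 = 0.11304 cm^-1, so d_i1 = 8.846 cm.
m_1 = -(8.846)/11.5 = -0.7692.
Object distance for lens 2: d_o2 = 21.5 - 8.846 = 12.654 cm.
Lens 2: 1/d_i2 = 1/f_2 - 1/d_o2 = 1/(-11.5) - 1/(12.654) = -0.16598 cm^-1, so d_i2 = -6.025 cm.
m_2 = -(-6.025)/(12.654) = 0.4761.
The system's lateral magnification is m_1 m_2 = (-0.7692)(0.4761) = -0.3662.

-0.366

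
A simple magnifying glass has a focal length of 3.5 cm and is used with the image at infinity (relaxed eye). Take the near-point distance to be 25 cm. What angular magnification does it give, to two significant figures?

M = D/f = 25/3.5 = 7.143.

7.1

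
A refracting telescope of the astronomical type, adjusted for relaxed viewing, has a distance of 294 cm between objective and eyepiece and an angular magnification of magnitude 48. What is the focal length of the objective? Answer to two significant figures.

In normal adjustment the tube length equals f_obj + f_eye and |M| = f_obj/f_eye.
So f_obj = 48 f_eye and 48 f_eye + f_eye = 294 cm, giving f_eye = 294/49 = 6.000 cm and f_obj = 288.000 cm.

290 cm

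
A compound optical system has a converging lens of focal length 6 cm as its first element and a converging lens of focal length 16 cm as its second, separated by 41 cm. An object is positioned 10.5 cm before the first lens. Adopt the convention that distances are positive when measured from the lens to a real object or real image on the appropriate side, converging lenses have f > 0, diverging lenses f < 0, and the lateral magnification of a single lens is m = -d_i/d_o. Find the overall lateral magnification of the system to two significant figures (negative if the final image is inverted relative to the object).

Lens 1: 1/d_i1 = 1/f_1 - 1/d_o1 = 1/6 - 1/10.5 = 0.07143 cm^-1, so d_i1 = 14.000 cm.
m_1 = -(14.000)/10.5 = -1.3333.
The intermediate image is 14.000 cm to the right of lens 1, so d_o2 = L - d_i1 = 41 - 14.000 = 27.000 cm.
Lens 2: 1/d_i2 = 1/f_2 - 1/d_o2 = 1/16 - 1/(27.000) = 0.02546 cm^-1, so d_i2 = 39.273 cm.
m_2 = -(39.273)/(27.000) = -1.4545.
Overall magnification: m = m_1 m_2 = 1.9394.

1.9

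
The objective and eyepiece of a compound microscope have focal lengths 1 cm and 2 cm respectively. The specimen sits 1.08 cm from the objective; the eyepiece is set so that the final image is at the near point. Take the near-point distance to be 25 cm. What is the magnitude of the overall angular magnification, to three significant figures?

Objective: 1/d_i = 1/f_obj - 1/d_o = 1/1 - 1/1.08 = 0.07407 cm^-1, so d_i = 13.500 cm.
m_obj = -d_i/d_o = -13.500/1.08 = -12.500.
Eyepiece angular magnification (image at near point): M_eye = 1 + D/f_e = 1 + 25/2 = 13.500.
Overall M = m_obj x M_eye = (-12.500)(13.500) = -168.75.
|M| = 168.75.

169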